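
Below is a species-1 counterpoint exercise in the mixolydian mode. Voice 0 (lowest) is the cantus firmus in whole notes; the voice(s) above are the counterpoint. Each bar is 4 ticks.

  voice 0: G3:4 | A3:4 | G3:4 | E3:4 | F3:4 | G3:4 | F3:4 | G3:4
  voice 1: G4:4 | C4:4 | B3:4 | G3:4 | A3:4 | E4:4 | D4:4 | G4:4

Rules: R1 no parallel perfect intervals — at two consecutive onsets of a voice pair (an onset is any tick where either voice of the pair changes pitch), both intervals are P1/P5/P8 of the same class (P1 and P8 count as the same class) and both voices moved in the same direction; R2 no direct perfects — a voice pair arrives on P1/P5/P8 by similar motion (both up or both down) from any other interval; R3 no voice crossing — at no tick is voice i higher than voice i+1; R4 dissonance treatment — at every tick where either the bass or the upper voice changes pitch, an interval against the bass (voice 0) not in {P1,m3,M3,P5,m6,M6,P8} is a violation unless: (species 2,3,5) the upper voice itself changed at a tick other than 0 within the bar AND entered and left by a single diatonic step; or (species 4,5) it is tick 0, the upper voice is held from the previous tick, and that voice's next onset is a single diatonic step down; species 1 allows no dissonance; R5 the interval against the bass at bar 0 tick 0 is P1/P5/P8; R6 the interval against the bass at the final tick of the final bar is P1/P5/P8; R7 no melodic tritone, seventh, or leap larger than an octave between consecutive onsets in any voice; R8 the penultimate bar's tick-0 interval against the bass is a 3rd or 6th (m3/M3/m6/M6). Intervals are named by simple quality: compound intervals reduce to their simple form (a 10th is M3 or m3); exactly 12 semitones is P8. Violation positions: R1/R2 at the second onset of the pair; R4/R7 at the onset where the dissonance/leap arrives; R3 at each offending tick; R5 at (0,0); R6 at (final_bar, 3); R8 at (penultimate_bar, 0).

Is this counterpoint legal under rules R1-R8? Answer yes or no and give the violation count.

No (1 violations)

bar 0: v0=G3 v1=G4 (P8)
bar 1: v0=A3 v1=C4 (m3)
bar 2: v0=G3 v1=B3 (M3)
bar 3: v0=E3 v1=G3 (m3)
bar 4: v0=F3 v1=A3 (M3)
bar 5: v0=G3 v1=E4 (M6)
bar 6: v0=F3 v1=D4 (M6)
bar 7: v0=G3 v1=G4 (P8)
  R2 @ bar7.0: F3/D4 M6 -> G3/G4 P8 similar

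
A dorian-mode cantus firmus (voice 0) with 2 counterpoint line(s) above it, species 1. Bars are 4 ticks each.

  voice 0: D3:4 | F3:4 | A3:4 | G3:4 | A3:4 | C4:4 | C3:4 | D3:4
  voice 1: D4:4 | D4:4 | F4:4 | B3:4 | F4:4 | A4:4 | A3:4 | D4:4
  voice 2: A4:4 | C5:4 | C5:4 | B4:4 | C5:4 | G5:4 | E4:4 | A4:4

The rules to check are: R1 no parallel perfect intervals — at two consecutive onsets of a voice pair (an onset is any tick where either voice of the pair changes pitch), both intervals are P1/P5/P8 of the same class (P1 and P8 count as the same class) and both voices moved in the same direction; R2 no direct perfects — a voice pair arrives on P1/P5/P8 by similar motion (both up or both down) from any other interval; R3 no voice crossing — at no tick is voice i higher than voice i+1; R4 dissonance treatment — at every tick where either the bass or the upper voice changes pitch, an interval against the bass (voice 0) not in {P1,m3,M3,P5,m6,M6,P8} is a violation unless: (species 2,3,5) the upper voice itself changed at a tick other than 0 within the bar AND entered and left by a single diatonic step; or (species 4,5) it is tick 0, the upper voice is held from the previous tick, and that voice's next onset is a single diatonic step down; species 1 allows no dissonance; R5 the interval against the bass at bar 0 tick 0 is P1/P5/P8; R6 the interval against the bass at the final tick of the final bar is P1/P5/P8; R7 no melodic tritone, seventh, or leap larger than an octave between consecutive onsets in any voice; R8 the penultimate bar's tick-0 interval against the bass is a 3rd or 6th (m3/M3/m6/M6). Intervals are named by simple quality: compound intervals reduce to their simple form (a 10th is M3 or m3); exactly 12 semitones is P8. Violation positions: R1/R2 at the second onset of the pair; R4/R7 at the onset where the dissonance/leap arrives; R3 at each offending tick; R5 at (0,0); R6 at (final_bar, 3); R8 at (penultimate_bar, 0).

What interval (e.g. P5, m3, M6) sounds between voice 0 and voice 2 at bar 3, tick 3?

M3

voice 0=G3 voice 2=B4 -> M3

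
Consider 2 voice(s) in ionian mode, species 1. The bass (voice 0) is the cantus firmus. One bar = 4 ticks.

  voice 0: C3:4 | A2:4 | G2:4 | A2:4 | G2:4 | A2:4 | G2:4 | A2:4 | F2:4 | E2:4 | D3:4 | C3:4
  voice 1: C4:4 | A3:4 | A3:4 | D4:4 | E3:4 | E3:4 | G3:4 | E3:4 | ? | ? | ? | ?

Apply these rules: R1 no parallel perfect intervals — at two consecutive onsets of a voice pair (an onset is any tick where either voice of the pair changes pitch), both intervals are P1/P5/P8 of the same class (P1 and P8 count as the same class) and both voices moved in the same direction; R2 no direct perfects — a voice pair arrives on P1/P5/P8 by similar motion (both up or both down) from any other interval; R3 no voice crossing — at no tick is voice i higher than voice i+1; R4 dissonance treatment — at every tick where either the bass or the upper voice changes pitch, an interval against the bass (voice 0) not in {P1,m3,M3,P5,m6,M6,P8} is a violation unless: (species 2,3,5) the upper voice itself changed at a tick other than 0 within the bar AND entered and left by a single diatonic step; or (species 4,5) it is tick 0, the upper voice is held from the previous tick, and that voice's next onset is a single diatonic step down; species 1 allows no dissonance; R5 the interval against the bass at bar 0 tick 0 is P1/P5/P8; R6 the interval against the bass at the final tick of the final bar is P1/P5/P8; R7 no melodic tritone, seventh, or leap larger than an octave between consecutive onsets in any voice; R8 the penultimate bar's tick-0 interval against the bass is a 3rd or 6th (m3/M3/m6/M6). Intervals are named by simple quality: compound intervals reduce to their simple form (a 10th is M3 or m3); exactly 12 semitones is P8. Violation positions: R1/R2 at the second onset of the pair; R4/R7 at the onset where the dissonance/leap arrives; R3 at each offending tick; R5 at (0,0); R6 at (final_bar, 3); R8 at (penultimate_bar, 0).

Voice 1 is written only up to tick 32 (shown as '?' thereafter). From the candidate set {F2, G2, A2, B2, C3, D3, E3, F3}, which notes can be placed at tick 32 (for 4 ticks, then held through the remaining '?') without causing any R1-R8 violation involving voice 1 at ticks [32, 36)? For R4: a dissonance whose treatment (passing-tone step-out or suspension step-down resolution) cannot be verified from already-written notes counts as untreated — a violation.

F2: violates R2,R7
G2: violates R4
A2: legal
B2: violates R4
C3: violates R1
D3: legal
E3: violates R4
F3: legal

{A2, D3, F3}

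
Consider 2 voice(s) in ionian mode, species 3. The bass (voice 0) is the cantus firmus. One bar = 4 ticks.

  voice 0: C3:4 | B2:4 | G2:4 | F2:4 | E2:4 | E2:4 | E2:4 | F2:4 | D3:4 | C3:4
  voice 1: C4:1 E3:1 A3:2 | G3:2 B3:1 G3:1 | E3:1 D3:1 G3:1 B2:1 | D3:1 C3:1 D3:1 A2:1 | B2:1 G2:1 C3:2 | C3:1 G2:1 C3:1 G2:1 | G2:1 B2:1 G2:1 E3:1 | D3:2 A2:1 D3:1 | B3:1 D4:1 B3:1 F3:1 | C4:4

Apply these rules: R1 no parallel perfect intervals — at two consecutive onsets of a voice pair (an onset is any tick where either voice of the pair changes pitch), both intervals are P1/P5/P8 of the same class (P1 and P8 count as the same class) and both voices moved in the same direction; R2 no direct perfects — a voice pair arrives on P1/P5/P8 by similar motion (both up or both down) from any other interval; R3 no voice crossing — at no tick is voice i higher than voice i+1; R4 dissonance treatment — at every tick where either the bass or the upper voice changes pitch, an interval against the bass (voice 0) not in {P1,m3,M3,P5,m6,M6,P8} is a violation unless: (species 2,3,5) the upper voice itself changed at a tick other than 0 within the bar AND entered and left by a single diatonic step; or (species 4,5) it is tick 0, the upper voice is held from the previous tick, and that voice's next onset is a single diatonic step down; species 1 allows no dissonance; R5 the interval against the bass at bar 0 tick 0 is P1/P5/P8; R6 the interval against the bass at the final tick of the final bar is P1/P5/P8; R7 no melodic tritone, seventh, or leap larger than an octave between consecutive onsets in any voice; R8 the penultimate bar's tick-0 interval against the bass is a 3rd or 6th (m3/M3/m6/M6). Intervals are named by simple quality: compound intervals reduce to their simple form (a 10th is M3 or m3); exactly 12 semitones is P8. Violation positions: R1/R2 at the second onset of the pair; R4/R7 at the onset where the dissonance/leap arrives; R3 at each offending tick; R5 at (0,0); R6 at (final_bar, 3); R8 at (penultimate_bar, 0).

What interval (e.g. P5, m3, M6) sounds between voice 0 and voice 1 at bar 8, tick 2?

voice 0=D3 voice 1=B3 -> M6

M6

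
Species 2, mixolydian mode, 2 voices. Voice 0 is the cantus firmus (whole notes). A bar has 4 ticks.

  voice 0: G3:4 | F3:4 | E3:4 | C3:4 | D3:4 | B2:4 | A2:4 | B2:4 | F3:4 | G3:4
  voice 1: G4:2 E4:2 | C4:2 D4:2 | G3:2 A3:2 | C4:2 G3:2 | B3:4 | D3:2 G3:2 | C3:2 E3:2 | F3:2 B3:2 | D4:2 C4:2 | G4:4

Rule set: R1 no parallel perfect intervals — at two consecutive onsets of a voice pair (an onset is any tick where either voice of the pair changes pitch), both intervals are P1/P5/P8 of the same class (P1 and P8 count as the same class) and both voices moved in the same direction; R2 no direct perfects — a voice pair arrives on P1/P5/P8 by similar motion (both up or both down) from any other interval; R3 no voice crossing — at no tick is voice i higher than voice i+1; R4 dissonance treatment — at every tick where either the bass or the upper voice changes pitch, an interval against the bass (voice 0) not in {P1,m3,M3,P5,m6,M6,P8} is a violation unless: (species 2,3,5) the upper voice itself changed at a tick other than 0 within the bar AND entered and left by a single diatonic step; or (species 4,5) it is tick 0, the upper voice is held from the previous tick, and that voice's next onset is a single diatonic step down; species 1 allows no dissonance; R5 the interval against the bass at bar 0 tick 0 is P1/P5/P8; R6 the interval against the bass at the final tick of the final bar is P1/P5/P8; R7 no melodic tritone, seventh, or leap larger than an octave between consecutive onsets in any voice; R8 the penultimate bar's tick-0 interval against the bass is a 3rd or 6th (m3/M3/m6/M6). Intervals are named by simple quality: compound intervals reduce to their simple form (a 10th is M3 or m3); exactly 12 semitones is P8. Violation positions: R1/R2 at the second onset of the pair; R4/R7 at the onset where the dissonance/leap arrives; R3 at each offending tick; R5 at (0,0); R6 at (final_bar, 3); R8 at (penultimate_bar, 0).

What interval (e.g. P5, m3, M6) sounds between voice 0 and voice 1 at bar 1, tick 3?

M6

voice 0=F3 voice 1=D4 -> M6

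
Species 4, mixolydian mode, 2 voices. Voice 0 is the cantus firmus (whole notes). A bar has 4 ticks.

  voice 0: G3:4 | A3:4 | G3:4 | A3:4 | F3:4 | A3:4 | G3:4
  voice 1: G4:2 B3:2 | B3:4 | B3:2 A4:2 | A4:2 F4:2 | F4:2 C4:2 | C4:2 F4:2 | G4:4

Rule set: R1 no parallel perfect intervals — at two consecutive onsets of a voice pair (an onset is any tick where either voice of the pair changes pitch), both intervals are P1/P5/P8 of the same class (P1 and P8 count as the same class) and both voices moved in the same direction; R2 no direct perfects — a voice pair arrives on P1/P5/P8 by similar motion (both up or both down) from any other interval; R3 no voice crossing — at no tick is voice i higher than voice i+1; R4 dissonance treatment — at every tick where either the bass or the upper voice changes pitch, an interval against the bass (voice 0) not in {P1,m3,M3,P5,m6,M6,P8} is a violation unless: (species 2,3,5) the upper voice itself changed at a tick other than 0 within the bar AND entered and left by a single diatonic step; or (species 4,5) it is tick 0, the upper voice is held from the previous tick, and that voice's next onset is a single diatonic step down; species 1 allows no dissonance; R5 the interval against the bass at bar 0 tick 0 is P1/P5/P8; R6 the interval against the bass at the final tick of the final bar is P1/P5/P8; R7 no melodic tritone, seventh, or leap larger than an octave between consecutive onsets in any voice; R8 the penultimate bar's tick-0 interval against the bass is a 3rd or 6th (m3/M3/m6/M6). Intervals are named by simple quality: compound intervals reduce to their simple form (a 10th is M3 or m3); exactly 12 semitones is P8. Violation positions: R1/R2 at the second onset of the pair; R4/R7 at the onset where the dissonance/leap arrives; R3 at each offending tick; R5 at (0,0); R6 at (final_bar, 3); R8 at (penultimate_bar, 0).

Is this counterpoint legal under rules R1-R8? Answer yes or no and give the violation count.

bar 0: v0=G3 v1=G4 (P8)
bar 1: v0=A3 v1=B3 (M2)
bar 2: v0=G3 v1=B3 (M3)
bar 3: v0=A3 v1=A4 (P8)
bar 4: v0=F3 v1=F4 (P8)
bar 5: v0=A3 v1=C4 (m3)
bar 6: v0=G3 v1=G4 (P8)
  R4 @ bar1.0: A3/B3 M2 untreated
  R4 @ bar2.2: G3/A4 M2 untreated
  R7 @ bar2.2: B3->A4 leap 10st

No (3 violations)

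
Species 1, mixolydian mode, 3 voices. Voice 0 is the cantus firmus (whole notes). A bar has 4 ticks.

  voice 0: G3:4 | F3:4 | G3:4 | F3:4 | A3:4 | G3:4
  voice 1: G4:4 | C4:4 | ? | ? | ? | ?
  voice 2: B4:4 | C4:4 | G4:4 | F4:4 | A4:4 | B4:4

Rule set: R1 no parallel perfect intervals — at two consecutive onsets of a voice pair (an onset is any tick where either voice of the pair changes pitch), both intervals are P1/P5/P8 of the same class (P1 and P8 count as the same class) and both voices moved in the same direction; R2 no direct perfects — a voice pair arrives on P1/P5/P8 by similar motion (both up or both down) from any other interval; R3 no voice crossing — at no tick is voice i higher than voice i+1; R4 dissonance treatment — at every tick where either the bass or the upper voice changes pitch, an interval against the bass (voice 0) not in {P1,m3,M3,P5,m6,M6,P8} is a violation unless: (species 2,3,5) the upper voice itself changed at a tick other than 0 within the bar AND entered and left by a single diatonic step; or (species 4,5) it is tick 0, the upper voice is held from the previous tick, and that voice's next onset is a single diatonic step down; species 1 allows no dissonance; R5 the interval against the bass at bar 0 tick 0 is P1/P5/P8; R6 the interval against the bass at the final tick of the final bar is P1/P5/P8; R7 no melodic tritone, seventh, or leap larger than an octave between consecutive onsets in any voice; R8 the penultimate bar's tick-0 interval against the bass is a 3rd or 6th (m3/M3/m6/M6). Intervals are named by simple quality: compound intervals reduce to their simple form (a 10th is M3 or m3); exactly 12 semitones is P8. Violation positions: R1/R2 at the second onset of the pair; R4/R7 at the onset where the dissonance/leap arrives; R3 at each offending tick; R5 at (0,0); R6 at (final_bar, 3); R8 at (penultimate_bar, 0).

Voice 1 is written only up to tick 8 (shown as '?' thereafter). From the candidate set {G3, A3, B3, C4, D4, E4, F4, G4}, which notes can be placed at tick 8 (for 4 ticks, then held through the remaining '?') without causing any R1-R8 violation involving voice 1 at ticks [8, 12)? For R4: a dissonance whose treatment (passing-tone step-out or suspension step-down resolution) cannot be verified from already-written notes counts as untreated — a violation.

G3: legal
A3: violates R4
B3: legal
C4: violates R4
D4: violates R1
E4: legal
F4: violates R4
G4: violates R1,R2

{B3, E4, G3}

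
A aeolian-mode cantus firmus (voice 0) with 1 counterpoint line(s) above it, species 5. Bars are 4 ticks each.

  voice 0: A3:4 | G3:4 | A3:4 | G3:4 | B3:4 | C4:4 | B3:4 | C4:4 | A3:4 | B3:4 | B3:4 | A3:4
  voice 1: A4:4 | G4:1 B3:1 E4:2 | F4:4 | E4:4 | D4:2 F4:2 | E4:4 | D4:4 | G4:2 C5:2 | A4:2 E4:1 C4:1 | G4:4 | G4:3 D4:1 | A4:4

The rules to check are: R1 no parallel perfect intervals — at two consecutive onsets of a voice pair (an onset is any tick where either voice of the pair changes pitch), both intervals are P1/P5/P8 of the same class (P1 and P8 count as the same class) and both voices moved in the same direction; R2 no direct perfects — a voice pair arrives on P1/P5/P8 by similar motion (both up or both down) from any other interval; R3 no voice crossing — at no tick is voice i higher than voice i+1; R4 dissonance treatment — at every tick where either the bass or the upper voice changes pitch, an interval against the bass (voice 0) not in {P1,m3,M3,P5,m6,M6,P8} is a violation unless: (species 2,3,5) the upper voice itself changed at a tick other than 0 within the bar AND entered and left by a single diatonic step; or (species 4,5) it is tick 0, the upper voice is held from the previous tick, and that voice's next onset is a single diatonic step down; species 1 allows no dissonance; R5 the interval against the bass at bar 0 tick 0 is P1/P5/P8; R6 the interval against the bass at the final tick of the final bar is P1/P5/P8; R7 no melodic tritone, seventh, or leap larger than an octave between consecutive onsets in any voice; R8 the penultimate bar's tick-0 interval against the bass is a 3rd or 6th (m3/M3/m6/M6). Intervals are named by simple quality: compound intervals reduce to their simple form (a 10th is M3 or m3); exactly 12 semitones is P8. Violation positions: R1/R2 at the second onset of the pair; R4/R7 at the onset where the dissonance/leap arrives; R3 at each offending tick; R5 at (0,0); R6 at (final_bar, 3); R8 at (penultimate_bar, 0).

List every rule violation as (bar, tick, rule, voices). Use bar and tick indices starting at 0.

(1, 0, R1, (0, 1))
(4, 2, R4, (0, 1))
(7, 0, R2, (0, 1))
(8, 0, R1, (0, 1))

bar 0: v0=A3 v1=A4 downbeat P8
bar 1: v0=G3 v1=G4 downbeat P8
bar 2: v0=A3 v1=F4 downbeat m6
bar 3: v0=G3 v1=E4 downbeat M6
bar 4: v0=B3 v1=D4 downbeat m3
bar 5: v0=C4 v1=E4 downbeat M3
bar 6: v0=B3 v1=D4 downbeat m3
bar 7: v0=C4 v1=G4 downbeat P5
bar 8: v0=A3 v1=A4 downbeat P8
bar 9: v0=B3 v1=G4 downbeat m6
bar 10: v0=B3 v1=G4 downbeat m6
bar 11: v0=A3 v1=A4 downbeat P8
  -> R1 @ bar 1 tick 0 v(0, 1): A3/A4 P8 -> G3/G4 P8 similar
  -> R4 @ bar 4 tick 2 v(0, 1): B3/F4 TT untreated
  -> R2 @ bar 7 tick 0 v(0, 1): B3/D4 m3 -> C4/G4 P5 similar
  -> R1 @ bar 8 tick 0 v(0, 1): C4/C5 P8 -> A3/A4 P8 similar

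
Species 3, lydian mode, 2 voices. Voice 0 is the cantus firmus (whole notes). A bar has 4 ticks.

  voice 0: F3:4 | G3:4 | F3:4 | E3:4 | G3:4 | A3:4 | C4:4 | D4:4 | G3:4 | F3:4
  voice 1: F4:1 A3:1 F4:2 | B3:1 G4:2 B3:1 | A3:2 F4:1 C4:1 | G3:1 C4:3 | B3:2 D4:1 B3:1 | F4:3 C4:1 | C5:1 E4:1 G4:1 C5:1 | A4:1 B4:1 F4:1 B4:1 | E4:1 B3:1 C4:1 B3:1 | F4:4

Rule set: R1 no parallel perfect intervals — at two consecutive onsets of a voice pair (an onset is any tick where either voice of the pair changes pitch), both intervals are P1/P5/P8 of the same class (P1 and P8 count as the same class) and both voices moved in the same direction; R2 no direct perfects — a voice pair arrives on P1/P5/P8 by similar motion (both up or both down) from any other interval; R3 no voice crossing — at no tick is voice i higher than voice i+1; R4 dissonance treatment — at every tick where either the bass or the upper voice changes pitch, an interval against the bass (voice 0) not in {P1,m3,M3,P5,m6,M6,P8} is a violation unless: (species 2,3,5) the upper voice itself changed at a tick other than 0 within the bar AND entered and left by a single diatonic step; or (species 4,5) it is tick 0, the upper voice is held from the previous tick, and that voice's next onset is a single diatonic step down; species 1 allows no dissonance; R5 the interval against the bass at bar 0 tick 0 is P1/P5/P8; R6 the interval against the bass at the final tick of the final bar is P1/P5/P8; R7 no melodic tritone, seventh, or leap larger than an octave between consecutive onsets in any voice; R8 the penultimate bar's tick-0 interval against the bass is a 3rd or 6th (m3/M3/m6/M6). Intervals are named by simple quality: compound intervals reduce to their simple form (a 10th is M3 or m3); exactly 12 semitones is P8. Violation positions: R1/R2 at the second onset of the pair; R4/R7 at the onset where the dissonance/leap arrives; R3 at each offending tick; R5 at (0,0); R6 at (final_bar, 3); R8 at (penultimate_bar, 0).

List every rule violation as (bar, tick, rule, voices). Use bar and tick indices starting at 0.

bar 0: v0=F3 v1=F4 downbeat P8
bar 1: v0=G3 v1=B3 downbeat M3
bar 2: v0=F3 v1=A3 downbeat M3
bar 3: v0=E3 v1=G3 downbeat m3
bar 4: v0=G3 v1=B3 downbeat M3
bar 5: v0=A3 v1=F4 downbeat m6
bar 6: v0=C4 v1=C5 downbeat P8
bar 7: v0=D4 v1=A4 downbeat P5
bar 8: v0=G3 v1=E4 downbeat M6
bar 9: v0=F3 v1=F4 downbeat P8
  -> R7 @ bar 1 tick 0 v(1,): F4->B3 leap 6st
  -> R7 @ bar 5 tick 0 v(1,): B3->F4 leap 6st
  -> R2 @ bar 6 tick 0 v(0, 1): A3/C4 m3 -> C4/C5 P8 similar
  -> R7 @ bar 7 tick 2 v(1,): B4->F4 leap 6st
  -> R7 @ bar 7 tick 3 v(1,): F4->B4 leap 6st
  -> R7 @ bar 9 tick 0 v(1,): B3->F4 leap 6st

(1, 0, R7, (1,))
(5, 0, R7, (1,))
(6, 0, R2, (0, 1))
(7, 2, R7, (1,))
(7, 3, R7, (1,))
(9, 0, R7, (1,))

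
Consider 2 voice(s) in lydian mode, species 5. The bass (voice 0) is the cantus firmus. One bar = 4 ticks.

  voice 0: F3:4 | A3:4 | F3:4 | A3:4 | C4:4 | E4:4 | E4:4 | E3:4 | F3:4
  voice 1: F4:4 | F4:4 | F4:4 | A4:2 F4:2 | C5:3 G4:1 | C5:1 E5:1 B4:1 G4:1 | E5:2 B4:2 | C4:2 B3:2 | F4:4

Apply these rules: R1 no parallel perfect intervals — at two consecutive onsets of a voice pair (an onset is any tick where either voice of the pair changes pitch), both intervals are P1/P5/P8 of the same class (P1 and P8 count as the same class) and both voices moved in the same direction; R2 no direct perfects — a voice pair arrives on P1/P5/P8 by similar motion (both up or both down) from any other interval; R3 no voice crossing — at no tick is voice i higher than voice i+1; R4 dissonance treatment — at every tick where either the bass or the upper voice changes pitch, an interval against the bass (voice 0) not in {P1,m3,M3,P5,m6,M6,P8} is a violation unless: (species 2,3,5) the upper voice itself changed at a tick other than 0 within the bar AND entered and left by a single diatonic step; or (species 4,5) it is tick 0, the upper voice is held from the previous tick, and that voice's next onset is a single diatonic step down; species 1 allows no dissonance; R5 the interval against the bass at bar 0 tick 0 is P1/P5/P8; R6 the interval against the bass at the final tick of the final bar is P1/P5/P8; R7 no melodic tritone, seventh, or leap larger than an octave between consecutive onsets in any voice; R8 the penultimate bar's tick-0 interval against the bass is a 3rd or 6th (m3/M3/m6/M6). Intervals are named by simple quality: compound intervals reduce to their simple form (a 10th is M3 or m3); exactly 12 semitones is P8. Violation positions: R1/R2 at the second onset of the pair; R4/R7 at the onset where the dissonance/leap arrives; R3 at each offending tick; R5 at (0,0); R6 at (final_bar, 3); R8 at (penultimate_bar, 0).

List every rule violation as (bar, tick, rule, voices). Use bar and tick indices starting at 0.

(3, 0, R1, (0, 1))
(4, 0, R2, (0, 1))
(7, 0, R7, (1,))
(8, 0, R2, (0, 1))
(8, 0, R7, (1,))

bar 0: v0=F3 v1=F4 downbeat P8
bar 1: v0=A3 v1=F4 downbeat m6
bar 2: v0=F3 v1=F4 downbeat P8
bar 3: v0=A3 v1=A4 downbeat P8
bar 4: v0=C4 v1=C5 downbeat P8
bar 5: v0=E4 v1=C5 downbeat m6
bar 6: v0=E4 v1=E5 downbeat P8
bar 7: v0=E3 v1=C4 downbeat m6
bar 8: v0=F3 v1=F4 downbeat P8
  -> R1 @ bar 3 tick 0 v(0, 1): F3/F4 P8 -> A3/A4 P8 similar
  -> R2 @ bar 4 tick 0 v(0, 1): A3/F4 m6 -> C4/C5 P8 similar
  -> R7 @ bar 7 tick 0 v(1,): B4->C4 leap 11st
  -> R2 @ bar 8 tick 0 v(0, 1): E3/B3 P5 -> F3/F4 P8 similar
  -> R7 @ bar 8 tick 0 v(1,): B3->F4 leap 6st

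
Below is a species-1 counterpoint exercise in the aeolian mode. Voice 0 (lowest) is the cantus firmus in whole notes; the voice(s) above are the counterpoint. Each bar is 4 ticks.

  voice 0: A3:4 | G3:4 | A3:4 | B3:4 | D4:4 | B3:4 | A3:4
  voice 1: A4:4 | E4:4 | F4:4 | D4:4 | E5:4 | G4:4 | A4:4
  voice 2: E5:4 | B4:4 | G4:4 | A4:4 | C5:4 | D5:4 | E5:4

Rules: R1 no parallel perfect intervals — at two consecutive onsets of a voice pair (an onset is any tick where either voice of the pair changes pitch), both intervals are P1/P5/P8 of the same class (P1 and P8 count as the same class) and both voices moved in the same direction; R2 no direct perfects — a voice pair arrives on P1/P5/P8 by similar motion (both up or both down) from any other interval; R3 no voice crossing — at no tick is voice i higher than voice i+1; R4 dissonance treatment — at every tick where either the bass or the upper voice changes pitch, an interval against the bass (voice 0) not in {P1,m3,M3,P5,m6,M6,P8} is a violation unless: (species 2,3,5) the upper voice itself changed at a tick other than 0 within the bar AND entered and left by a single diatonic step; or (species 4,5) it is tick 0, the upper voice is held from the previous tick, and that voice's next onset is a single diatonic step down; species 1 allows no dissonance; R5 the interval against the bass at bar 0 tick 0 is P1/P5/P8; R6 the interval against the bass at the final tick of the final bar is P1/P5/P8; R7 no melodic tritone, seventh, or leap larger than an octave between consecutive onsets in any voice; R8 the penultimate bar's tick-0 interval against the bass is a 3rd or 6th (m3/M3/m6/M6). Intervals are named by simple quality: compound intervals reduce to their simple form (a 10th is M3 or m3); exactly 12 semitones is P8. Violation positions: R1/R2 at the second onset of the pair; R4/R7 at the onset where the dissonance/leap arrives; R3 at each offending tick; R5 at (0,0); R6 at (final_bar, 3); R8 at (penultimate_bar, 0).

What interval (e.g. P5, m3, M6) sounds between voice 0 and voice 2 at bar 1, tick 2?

voice 0=G3 voice 2=B4 -> M3

M3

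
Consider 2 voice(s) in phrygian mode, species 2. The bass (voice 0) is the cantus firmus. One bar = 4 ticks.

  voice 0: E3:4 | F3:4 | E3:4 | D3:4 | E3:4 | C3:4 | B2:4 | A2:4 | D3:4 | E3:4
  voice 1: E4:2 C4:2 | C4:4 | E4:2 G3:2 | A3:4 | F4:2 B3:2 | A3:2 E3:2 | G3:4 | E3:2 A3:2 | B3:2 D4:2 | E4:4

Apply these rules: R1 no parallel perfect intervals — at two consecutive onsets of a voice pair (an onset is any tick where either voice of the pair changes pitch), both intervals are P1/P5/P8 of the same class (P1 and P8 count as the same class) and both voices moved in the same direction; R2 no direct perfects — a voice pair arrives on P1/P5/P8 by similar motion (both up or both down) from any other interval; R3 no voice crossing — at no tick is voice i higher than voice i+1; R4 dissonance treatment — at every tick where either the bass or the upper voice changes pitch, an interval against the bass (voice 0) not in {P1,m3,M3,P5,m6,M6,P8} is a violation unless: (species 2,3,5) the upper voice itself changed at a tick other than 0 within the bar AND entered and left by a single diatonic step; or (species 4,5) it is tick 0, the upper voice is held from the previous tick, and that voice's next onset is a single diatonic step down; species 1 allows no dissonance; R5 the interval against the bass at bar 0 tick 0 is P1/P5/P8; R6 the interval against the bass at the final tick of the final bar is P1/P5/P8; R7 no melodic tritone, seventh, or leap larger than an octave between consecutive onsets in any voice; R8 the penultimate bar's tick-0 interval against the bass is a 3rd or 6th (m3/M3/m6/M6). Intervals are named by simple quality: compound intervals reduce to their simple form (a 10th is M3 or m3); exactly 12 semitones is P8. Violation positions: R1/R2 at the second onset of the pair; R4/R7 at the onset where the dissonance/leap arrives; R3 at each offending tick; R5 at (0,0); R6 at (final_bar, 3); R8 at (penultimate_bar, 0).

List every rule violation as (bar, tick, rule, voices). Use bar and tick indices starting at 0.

(4, 0, R4, (0, 1))
(4, 2, R7, (1,))
(7, 0, R2, (0, 1))
(9, 0, R1, (0, 1))

bar 0: v0=E3 v1=E4 downbeat P8
bar 1: v0=F3 v1=C4 downbeat P5
bar 2: v0=E3 v1=E4 downbeat P8
bar 3: v0=D3 v1=A3 downbeat P5
bar 4: v0=E3 v1=F4 downbeat m2
bar 5: v0=C3 v1=A3 downbeat M6
bar 6: v0=B2 v1=G3 downbeat m6
bar 7: v0=A2 v1=E3 downbeat P5
bar 8: v0=D3 v1=B3 downbeat M6
bar 9: v0=E3 v1=E4 downbeat P8
  -> R4 @ bar 4 tick 0 v(0, 1): E3/F4 m2 untreated
  -> R7 @ bar 4 tick 2 v(1,): F4->B3 leap 6st
  -> R2 @ bar 7 tick 0 v(0, 1): B2/G3 m6 -> A2/E3 P5 similar
  -> R1 @ bar 9 tick 0 v(0, 1): D3/D4 P8 -> E3/E4 P8 similar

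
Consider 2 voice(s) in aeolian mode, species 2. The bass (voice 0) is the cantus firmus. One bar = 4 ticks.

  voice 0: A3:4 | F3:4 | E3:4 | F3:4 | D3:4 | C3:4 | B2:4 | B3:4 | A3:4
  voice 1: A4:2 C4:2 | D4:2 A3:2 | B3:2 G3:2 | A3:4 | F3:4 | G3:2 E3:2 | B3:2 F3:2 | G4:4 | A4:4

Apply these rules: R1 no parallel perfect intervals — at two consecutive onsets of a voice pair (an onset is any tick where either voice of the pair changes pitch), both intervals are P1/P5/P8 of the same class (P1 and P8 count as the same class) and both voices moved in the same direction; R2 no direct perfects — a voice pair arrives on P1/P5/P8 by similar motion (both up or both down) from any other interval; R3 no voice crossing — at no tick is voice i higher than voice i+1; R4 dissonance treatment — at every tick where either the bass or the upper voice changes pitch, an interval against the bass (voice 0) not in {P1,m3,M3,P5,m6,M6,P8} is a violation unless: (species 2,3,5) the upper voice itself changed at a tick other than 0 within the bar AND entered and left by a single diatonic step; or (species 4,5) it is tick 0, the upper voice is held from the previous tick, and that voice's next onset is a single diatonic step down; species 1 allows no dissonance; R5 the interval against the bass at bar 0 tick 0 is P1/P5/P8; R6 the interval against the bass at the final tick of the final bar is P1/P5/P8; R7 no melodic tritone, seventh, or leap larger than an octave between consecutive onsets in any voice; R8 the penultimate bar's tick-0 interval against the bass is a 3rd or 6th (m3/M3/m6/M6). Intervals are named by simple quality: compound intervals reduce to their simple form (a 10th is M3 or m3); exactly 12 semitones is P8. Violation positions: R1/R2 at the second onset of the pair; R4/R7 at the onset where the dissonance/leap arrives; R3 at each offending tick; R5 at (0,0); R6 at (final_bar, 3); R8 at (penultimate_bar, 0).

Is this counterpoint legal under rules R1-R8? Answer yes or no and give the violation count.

No (3 violations)

bar 0: v0=A3 v1=A4 (P8)
bar 1: v0=F3 v1=D4 (M6)
bar 2: v0=E3 v1=B3 (P5)
bar 3: v0=F3 v1=A3 (M3)
bar 4: v0=D3 v1=F3 (m3)
bar 5: v0=C3 v1=G3 (P5)
bar 6: v0=B2 v1=B3 (P8)
bar 7: v0=B3 v1=G4 (m6)
bar 8: v0=A3 v1=A4 (P8)
  R4 @ bar6.2: B2/F3 TT untreated
  R7 @ bar6.2: B3->F3 leap 6st
  R7 @ bar7.0: F3->G4 leap 14st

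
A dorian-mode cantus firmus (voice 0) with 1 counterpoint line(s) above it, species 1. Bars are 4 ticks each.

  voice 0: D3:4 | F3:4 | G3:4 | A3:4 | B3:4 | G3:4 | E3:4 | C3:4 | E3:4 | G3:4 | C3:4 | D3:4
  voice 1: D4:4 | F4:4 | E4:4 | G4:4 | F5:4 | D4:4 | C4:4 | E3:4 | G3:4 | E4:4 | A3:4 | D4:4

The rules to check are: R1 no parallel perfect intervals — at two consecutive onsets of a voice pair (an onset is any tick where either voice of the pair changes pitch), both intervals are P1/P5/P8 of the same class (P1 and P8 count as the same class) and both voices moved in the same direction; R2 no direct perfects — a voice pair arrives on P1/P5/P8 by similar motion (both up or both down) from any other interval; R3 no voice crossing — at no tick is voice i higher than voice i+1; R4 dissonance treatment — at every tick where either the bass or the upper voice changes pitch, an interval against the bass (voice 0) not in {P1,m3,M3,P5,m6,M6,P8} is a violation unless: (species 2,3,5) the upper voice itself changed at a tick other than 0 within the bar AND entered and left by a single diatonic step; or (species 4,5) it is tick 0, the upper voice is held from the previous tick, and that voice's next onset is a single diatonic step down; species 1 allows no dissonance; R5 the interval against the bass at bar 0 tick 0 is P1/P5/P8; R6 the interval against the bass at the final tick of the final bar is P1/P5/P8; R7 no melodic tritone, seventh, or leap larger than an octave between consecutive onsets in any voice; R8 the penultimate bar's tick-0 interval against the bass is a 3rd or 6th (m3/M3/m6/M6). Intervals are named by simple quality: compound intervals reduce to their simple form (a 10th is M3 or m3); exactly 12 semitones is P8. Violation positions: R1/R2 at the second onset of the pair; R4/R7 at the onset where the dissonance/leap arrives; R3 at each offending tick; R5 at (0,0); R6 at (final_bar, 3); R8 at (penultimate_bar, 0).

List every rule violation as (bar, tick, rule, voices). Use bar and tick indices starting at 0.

bar 0: v0=D3 v1=D4 downbeat P8
bar 1: v0=F3 v1=F4 downbeat P8
bar 2: v0=G3 v1=E4 downbeat M6
bar 3: v0=A3 v1=G4 downbeat m7
bar 4: v0=B3 v1=F5 downbeat TT
bar 5: v0=G3 v1=D4 downbeat P5
bar 6: v0=E3 v1=C4 downbeat m6
bar 7: v0=C3 v1=E3 downbeat M3
bar 8: v0=E3 v1=G3 downbeat m3
bar 9: v0=G3 v1=E4 downbeat M6
bar 10: v0=C3 v1=A3 downbeat M6
bar 11: v0=D3 v1=D4 downbeat P8
  -> R1 @ bar 1 tick 0 v(0, 1): D3/D4 P8 -> F3/F4 P8 similar
  -> R4 @ bar 3 tick 0 v(0, 1): A3/G4 m7 untreated
  -> R4 @ bar 4 tick 0 v(0, 1): B3/F5 TT untreated
  -> R7 @ bar 4 tick 0 v(1,): G4->F5 leap 10st
  -> R2 @ bar 5 tick 0 v(0, 1): B3/F5 TT -> G3/D4 P5 similar
  -> R7 @ bar 5 tick 0 v(1,): F5->D4 leap 15st
  -> R2 @ bar 11 tick 0 v(0, 1): C3/A3 M6 -> D3/D4 P8 similar

(1, 0, R1, (0, 1))
(3, 0, R4, (0, 1))
(4, 0, R4, (0, 1))
(4, 0, R7, (1,))
(5, 0, R2, (0, 1))
(5, 0, R7, (1,))
(11, 0, R2, (0, 1))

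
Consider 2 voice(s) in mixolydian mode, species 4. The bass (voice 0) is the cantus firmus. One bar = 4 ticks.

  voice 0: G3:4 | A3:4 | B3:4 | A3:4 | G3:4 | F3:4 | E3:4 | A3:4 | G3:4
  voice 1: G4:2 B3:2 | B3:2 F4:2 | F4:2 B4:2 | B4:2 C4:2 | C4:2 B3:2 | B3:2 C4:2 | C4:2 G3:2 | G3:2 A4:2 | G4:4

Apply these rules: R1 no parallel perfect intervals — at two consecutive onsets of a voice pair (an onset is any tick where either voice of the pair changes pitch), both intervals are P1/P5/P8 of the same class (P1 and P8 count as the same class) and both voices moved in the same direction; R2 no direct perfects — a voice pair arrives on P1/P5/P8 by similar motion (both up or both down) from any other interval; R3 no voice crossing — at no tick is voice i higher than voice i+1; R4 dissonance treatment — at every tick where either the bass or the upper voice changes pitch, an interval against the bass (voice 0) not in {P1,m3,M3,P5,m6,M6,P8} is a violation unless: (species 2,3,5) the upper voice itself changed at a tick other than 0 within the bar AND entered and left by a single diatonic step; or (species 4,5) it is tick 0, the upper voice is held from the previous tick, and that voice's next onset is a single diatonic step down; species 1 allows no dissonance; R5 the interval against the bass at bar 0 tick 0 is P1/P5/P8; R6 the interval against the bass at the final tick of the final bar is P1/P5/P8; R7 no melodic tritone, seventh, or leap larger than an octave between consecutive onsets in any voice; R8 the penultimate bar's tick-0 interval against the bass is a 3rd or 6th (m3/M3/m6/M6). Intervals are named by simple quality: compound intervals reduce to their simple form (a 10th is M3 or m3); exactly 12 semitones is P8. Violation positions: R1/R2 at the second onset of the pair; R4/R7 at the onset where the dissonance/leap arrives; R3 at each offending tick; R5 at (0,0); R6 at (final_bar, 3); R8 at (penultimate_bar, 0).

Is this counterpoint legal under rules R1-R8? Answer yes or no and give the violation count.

bar 0: v0=G3 v1=G4 (P8)
bar 1: v0=A3 v1=B3 (M2)
bar 2: v0=B3 v1=F4 (TT)
bar 3: v0=A3 v1=B4 (M2)
bar 4: v0=G3 v1=C4 (P4)
bar 5: v0=F3 v1=B3 (TT)
bar 6: v0=E3 v1=C4 (m6)
bar 7: v0=A3 v1=G3 (M2)
bar 8: v0=G3 v1=G4 (P8)
  R4 @ bar1.0: A3/B3 M2 untreated
  R7 @ bar1.2: B3->F4 leap 6st
  R4 @ bar2.0: B3/F4 TT untreated
  R7 @ bar2.2: F4->B4 leap 6st
  R4 @ bar3.0: A3/B4 M2 untreated
  R7 @ bar3.2: B4->C4 leap 11st
  R4 @ bar5.0: F3/B3 TT untreated
  R3 @ bar7.0: A3 above G3
  R4 @ bar7.0: A3/G3 M2 untreated
  R8 @ bar7.0: penult M2 not 3rd/6th
  R3 @ bar7.1: A3 above G3
  R7 @ bar7.2: G3->A4 leap 14st
  R1 @ bar8.0: A3/A4 P8 -> G3/G4 P8 similar

No (13 violations)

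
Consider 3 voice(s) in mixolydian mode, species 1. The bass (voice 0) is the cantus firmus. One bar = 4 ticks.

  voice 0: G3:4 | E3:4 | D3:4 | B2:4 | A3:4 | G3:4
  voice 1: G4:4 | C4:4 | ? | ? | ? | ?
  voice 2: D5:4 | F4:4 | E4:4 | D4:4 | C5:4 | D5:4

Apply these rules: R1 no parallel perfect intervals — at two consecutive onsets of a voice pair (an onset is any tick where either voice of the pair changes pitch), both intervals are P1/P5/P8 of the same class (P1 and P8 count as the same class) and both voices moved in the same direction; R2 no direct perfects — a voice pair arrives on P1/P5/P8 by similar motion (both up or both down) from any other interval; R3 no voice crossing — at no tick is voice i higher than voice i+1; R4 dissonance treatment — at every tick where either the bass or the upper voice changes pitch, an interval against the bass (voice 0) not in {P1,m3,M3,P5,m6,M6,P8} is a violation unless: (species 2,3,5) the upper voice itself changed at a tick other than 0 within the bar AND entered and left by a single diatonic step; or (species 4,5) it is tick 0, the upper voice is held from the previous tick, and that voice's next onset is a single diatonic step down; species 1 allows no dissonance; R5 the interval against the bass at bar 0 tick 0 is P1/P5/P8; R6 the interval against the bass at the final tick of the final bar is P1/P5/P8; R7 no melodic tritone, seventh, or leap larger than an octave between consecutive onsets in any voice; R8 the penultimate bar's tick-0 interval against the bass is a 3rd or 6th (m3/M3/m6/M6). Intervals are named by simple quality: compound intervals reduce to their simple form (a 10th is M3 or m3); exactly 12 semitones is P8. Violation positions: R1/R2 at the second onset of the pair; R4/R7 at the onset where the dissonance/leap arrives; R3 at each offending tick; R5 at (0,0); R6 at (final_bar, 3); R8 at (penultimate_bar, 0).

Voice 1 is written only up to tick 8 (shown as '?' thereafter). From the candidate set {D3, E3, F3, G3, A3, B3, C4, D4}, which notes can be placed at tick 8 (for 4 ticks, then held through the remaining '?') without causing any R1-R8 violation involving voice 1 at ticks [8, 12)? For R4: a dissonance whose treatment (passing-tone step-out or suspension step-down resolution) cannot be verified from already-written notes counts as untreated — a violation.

D3: violates R2,R7
E3: violates R2,R4
F3: legal
G3: violates R4
A3: violates R2
B3: legal
C4: violates R4
D4: legal

{B3, D4, F3}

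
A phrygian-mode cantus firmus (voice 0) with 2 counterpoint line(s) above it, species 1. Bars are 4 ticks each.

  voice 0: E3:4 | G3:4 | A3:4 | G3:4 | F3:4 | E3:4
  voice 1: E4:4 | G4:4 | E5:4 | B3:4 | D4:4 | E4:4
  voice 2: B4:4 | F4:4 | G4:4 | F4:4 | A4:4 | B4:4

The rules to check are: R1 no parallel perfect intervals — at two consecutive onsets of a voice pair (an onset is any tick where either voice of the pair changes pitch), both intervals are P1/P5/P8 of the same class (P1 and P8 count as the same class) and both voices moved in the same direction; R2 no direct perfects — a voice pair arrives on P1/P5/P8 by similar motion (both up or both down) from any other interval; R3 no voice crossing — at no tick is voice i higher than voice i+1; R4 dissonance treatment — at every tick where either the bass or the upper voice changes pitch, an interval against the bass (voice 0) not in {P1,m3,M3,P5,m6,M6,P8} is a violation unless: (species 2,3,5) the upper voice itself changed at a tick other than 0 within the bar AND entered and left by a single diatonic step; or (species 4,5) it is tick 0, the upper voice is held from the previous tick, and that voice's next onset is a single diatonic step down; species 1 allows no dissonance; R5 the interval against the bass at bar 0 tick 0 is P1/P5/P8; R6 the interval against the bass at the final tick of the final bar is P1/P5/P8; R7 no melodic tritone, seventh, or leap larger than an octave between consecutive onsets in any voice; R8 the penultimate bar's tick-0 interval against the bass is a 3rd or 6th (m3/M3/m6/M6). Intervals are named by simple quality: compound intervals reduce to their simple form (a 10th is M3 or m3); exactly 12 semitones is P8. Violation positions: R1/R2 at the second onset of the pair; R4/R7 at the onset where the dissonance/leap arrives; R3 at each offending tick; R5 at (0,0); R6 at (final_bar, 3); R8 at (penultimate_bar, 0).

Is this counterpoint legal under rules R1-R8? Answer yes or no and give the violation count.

No (17 violations)

bar 0: v0=E3 v1=E4 v2=B4 (P5)
bar 1: v0=G3 v1=G4 v2=F4 (m7)
bar 2: v0=A3 v1=E5 v2=G4 (m7)
bar 3: v0=G3 v1=B3 v2=F4 (m7)
bar 4: v0=F3 v1=D4 v2=A4 (M3)
bar 5: v0=E3 v1=E4 v2=B4 (P5)
  R1 @ bar1.0: E3/E4 P8 -> G3/G4 P8 similar
  R3 @ bar1.0: G4 above F4
  R4 @ bar1.0: G3/F4 m7 untreated
  R7 @ bar1.0: B4->F4 leap 6st
  R3 @ bar1.1: G4 above F4
  R3 @ bar1.2: G4 above F4
  R3 @ bar1.3: G4 above F4
  R2 @ bar2.0: G3/G4 P8 -> A3/E5 P5 similar
  R3 @ bar2.0: E5 above G4
  R4 @ bar2.0: A3/G4 m7 untreated
  R3 @ bar2.1: E5 above G4
  R3 @ bar2.2: E5 above G4
  R3 @ bar2.3: E5 above G4
  R4 @ bar3.0: G3/F4 m7 untreated
  R7 @ bar3.0: E5->B3 leap 17st
  R2 @ bar4.0: B3/F4 TT -> D4/A4 P5 similar
  R1 @ bar5.0: D4/A4 P5 -> E4/B4 P5 similar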